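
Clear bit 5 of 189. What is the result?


189 & ~(1 << 5) = 157

157


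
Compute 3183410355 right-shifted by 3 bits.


0b10111101101111101111110010110011 >> 3 = 0b10111101101111101111110010110 = 397926294

397926294


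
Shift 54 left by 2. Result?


0b110110 << 2 = 0b11011000 = 216

216


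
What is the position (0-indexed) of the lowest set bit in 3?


0b11. Lowest set bit at position 0

0


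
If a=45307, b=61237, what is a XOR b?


45307 ^ 61237 = 24526

24526


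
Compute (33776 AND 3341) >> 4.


Step 1: 33776 & 3341 = 256
Step 2: 256 >> 4 = 16

16


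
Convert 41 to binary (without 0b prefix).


41 = 101001 in binary

101001


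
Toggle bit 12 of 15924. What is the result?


15924 ^ (1 << 12) = 15924 ^ 4096 = 11828

11828


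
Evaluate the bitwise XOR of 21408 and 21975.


0b101001110100000 ^ 0b101010111010111 = 0b11001110111 = 1655

1655


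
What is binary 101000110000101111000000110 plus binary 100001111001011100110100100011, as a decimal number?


101000110000101111000000110 + 100001111001011100110100100011 = 100110111111100010101100101001 = 654191401

654191401


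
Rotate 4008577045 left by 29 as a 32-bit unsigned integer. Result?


Rotate 0b11101110111011100000100000010101 left by 29 (32-bit) = 0b10111101110111011100000100000010 = 3185426690

3185426690


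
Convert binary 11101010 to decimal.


11101010 in decimal = 234

234


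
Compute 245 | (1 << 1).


245 | (1 << 1) = 245 | 2 = 247

247


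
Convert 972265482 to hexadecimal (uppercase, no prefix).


972265482 = 39F3980A hex

39F3980A


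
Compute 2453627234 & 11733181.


0b10010010001111110110000101100010 & 0b101100110000100010111101 = 0b1100110000000000100000 = 3342368

3342368


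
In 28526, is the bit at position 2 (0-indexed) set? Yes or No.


0b110111101101110, bit 2 = 1. Yes

Yes


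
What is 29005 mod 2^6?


29005 & 63 = 13

13


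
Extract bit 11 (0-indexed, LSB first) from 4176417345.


0b11111000111011110001001001000001, position 11 = 0

0


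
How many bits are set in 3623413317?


0b11010111111110001110011001000101 has 19 set bits

19


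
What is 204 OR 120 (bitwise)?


0b11001100 | 0b1111000 = 0b11111100 = 252

252


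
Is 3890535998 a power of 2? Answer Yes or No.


0b11100111111001001101111000111110. Multiple bits set => No

No


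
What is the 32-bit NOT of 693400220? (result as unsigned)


~0b101001010101000111001010011100 = 0b11010110101010111000110101100011 = 3601567075 (32-bit unsigned)

3601567075


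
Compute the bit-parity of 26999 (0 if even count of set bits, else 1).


0b110100101110111 has 10 ones => parity 0

0


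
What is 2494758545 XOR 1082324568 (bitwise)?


0b10010100101100101111111010010001 ^ 0b1000000100000101111011001011000 = 0b11010100001100000000100011001001 = 3559917769

3559917769


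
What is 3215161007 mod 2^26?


3215161007 & 67108863 = 61044399

61044399


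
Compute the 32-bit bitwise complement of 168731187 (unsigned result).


~0b1010000011101010001000110011 = 0b11110101111100010101110111001100 = 4126236108 (32-bit unsigned)

4126236108


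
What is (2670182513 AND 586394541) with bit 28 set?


Step 1: 2670182513 & 586394541 = 35880993
Step 2: 35880993 | (1 << 28) = 35880993 | 268435456 = 304316449

304316449


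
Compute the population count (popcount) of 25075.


0b110000111110011 has 9 set bits

9


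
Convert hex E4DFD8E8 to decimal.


E4DFD8E8 hex = 3839875304 decimal

3839875304


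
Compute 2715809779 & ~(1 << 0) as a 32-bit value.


2715809779 & ~(1 << 0) = 2715809778

2715809778


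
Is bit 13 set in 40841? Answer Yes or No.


0b1001111110001001, bit 13 = 0. No

No


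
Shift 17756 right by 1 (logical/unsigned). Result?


0b100010101011100 >> 1 = 0b10001010101110 = 8878

8878


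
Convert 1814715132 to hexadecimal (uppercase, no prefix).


1814715132 = 6C2A5AFC hex

6C2A5AFC


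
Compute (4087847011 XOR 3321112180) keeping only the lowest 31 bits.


Step 1: 4087847011 ^ 3321112180 = 911457815
Step 2: 911457815 & 2147483647 = 911457815

911457815


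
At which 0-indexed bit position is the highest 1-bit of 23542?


0b101101111110110. Highest set bit at position 14

14


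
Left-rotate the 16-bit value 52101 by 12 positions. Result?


Rotate 0b1100101110000101 left by 12 (16-bit) = 0b101110010111000 = 23736

23736


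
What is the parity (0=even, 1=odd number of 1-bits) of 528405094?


0b11111011111101101001001100110 has 19 ones => parity 1

1


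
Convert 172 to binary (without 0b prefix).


172 = 10101100 in binary

10101100


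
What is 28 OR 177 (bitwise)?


0b11100 | 0b10110001 = 0b10111101 = 189

189


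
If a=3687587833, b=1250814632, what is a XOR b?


3687587833 ^ 1250814632 = 2437018961

2437018961


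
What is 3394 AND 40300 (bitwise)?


0b110101000010 & 0b1001110101101100 = 0b110101000000 = 3392

3392


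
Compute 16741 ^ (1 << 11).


16741 ^ (1 << 11) = 16741 ^ 2048 = 18789

18789


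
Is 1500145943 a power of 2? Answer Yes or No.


0b1011001011010100110100100010111. Multiple bits set => No

No


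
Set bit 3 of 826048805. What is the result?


826048805 | (1 << 3) = 826048805 | 8 = 826048813

826048813


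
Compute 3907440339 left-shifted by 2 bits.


0b11101000111001101100111011010011 << 2 = 0b1110100011100110110011101101001100 = 15629761356

15629761356


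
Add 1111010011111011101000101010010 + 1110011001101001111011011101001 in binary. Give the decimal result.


1111010011111011101000101010010 + 1110011001101001111011011101001 = 11101101101100101100100000111011 = 3987916859

3987916859


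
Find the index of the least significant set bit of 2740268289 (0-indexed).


0b10100011010101010010110100000001. Lowest set bit at position 0

0


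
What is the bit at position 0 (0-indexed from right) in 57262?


0b1101111110101110, position 0 = 0

0


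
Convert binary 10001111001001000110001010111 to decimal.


10001111001001000110001010111 in decimal = 300190807

300190807


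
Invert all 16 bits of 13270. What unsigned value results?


13270 ^ 65535 = 52265

52265


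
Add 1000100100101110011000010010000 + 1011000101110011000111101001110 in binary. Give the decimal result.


1000100100101110011000010010000 + 1011000101110011000111101001110 = 10011101010100001011111111011110 = 2639314910

2639314910


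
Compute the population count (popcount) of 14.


0b1110 has 3 set bits

3


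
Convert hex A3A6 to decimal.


A3A6 hex = 41894 decimal

41894


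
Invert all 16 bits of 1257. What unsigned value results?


1257 ^ 65535 = 64278

64278


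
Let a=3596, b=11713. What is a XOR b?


3596 ^ 11713 = 9165

9165


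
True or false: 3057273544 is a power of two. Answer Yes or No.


0b10110110001110100100101011001000. Multiple bits set => No

No


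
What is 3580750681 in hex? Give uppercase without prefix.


3580750681 = D56DEB59 hex

D56DEB59


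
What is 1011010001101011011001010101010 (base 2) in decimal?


1011010001101011011001010101010 in decimal = 1513468586

1513468586


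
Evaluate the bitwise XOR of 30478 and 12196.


0b111011100001110 ^ 0b10111110100100 = 0b101100010101010 = 22698

22698


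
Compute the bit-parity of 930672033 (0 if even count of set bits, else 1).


0b110111011110001110110110100001 has 18 ones => parity 0

0


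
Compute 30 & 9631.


0b11110 & 0b10010110011111 = 0b11110 = 30

30


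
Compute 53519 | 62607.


0b1101000100001111 | 0b1111010010001111 = 0b1111010110001111 = 62863

62863


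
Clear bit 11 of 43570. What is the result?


43570 & ~(1 << 11) = 41522

41522


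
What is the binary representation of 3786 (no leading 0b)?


3786 = 111011001010 in binary

111011001010


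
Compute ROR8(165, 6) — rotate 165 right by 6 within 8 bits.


Rotate 0b10100101 right by 6 (8-bit) = 0b10010110 = 150

150


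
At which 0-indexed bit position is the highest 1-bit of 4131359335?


0b11110110001111111000101001100111. Highest set bit at position 31

31


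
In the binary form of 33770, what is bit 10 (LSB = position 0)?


0b1000001111101010, position 10 = 0

0


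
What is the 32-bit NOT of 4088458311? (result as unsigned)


~0b11110011101100001110110001000111 = 0b1100010011110001001110111000 = 206508984 (32-bit unsigned)

206508984


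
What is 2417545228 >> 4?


0b10010000000110001101000000001100 >> 4 = 0b1001000000011000110100000000 = 151096576

151096576


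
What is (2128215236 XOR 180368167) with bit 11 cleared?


Step 1: 2128215236 ^ 180368167 = 1947848675
Step 2: 1947848675 & ~(1 << 11) = 1947846627

1947846627


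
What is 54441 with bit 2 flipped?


54441 ^ (1 << 2) = 54441 ^ 4 = 54445

54445


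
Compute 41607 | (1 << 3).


41607 | (1 << 3) = 41607 | 8 = 41615

41615


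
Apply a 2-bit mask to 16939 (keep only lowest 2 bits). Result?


16939 & 3 = 3

3


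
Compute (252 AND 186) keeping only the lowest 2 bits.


Step 1: 252 & 186 = 184
Step 2: 184 & 3 = 0

0


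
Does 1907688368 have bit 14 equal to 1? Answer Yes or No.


0b1110001101101010000001110110000, bit 14 = 0. No

No


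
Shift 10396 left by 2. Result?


0b10100010011100 << 2 = 0b1010001001110000 = 41584

41584


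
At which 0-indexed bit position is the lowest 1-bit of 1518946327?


0b1011010100010010100100000010111. Lowest set bit at position 0

0


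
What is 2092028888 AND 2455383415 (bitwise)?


0b1111100101100011101001111011000 & 0b10010010010110100010110101110111 = 0b10000000100000000000101010000 = 269484368

269484368


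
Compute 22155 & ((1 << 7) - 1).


22155 & 127 = 11

11


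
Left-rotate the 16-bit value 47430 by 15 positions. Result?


Rotate 0b1011100101000110 left by 15 (16-bit) = 0b101110010100011 = 23715

23715


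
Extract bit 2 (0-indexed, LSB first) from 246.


0b11110110, position 2 = 1

1


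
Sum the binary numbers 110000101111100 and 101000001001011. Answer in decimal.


110000101111100 + 101000001001011 = 1011000111000111 = 45511

45511


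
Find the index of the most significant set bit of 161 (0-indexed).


0b10100001. Highest set bit at position 7

7


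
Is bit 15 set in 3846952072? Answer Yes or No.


0b11100101010010111101010010001000, bit 15 = 1. Yes

Yes


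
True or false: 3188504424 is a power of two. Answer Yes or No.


0b10111110000011001011011101101000. Multiple bits set => No

No


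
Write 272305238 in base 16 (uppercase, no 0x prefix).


272305238 = 103B0C56 hex

103B0C56


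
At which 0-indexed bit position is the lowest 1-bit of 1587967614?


0b1011110101001100111011001111110. Lowest set bit at position 1

1


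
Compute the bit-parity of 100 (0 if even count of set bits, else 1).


0b1100100 has 3 ones => parity 1

1


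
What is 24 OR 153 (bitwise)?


0b11000 | 0b10011001 = 0b10011001 = 153

153


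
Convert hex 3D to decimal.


3D hex = 61 decimal

61


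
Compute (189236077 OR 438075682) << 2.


Step 1: 189236077 | 438075682 = 459244399
Step 2: 459244399 << 2 = 1836977596

1836977596


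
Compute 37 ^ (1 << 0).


37 ^ (1 << 0) = 37 ^ 1 = 36

36


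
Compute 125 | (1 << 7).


125 | (1 << 7) = 125 | 128 = 253

253


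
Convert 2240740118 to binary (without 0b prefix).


2240740118 = 10000101100011101111101100010110 in binary

10000101100011101111101100010110


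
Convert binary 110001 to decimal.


110001 in decimal = 49

49


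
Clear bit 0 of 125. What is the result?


125 & ~(1 << 0) = 124

124


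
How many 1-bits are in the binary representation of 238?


0b11101110 has 6 set bits

6


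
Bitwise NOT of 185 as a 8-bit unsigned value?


~0b10111001 = 0b1000110 = 70 (8-bit unsigned)

70


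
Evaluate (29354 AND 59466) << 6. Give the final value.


Step 1: 29354 & 59466 = 24586
Step 2: 24586 << 6 = 1573504

1573504


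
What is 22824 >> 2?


0b101100100101000 >> 2 = 0b1011001001010 = 5706

5706


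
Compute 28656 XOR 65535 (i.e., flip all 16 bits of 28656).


28656 ^ 65535 = 36879

36879


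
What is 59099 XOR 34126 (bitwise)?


0b1110011011011011 ^ 0b1000010101001110 = 0b110001110010101 = 25493

25493


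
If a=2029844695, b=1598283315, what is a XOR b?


2029844695 ^ 1598283315 = 666838756

666838756


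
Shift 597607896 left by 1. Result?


0b100011100111101100010111011000 << 1 = 0b1000111001111011000101110110000 = 1195215792

1195215792


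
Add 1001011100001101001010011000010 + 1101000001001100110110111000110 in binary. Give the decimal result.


1001011100001101001010011000010 + 1101000001001100110110111000110 = 10110011101011010000001010001000 = 3014460040

3014460040


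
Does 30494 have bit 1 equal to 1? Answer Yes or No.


0b111011100011110, bit 1 = 1. Yes

Yes


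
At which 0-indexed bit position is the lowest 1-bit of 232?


0b11101000. Lowest set bit at position 3

3


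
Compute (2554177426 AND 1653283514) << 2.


Step 1: 2554177426 & 1653283514 = 590482
Step 2: 590482 << 2 = 2361928

2361928


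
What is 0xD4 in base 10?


D4 hex = 212 decimal

212


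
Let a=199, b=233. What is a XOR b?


199 ^ 233 = 46

46


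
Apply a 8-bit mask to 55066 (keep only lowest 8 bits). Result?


55066 & 255 = 26

26


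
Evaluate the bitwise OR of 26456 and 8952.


0b110011101011000 | 0b10001011111000 = 0b110011111111000 = 26616

26616


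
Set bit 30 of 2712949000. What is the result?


2712949000 | (1 << 30) = 2712949000 | 1073741824 = 3786690824

3786690824


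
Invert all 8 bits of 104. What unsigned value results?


104 ^ 255 = 151

151


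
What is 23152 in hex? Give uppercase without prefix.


23152 = 5A70 hex

5A70


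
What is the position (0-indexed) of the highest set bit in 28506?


0b110111101011010. Highest set bit at position 14

14


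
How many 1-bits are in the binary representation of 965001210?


0b111001100001001011111111111010 has 19 set bits

19


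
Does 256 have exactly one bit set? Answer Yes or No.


0b100000000. Only one bit set => Yes

Yes


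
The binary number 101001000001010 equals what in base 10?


101001000001010 in decimal = 21002

21002


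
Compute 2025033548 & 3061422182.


0b1111000101100111000111101001100 & 0b10110110011110011001100001100110 = 0b110000001100011000100001000100 = 808552516

808552516


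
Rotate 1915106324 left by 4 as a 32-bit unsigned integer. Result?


Rotate 0b1110010001001100011010000010100 left by 4 (32-bit) = 0b100010011000110100000101000111 = 576930119

576930119


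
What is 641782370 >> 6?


0b100110010000001101001001100010 >> 6 = 0b100110010000001101001001 = 10027849

10027849


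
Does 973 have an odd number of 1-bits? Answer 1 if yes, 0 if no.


0b1111001101 has 7 ones => parity 1

1


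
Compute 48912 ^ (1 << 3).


48912 ^ (1 << 3) = 48912 ^ 8 = 48920

48920


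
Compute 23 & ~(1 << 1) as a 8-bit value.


23 & ~(1 << 1) = 21

21


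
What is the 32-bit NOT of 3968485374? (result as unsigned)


~0b11101100100010100100011111111110 = 0b10011011101011011100000000001 = 326481921 (32-bit unsigned)

326481921


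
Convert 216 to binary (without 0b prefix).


216 = 11011000 in binary

11011000


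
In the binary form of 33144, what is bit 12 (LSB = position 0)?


0b1000000101111000, position 12 = 0

0


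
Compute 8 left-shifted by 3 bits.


0b1000 << 3 = 0b1000000 = 64

64


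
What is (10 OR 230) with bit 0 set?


Step 1: 10 | 230 = 238
Step 2: 238 | (1 << 0) = 238 | 1 = 239

239


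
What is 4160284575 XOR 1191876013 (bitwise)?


0b11110111111110001110011110011111 ^ 0b1000111000010101001010110101101 = 0b10110000111100100111001000110010 = 2968678962

2968678962


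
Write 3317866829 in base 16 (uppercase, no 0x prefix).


3317866829 = C5C2A14D hex

C5C2A14D


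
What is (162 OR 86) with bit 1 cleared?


Step 1: 162 | 86 = 246
Step 2: 246 & ~(1 << 1) = 244

244


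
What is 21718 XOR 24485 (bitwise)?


0b101010011010110 ^ 0b101111110100101 = 0b101101110011 = 2931

2931


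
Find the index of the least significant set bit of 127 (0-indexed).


0b1111111. Lowest set bit at position 0

0


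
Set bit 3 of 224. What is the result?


224 | (1 << 3) = 224 | 8 = 232

232


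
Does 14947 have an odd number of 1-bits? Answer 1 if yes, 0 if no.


0b11101001100011 has 8 ones => parity 0

0


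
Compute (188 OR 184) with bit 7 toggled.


Step 1: 188 | 184 = 188
Step 2: 188 ^ (1 << 7) = 188 ^ 128 = 60

60


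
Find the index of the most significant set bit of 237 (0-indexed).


0b11101101. Highest set bit at position 7

7


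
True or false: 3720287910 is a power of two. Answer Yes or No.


0b11011101101111110001011010100110. Multiple bits set => No

No


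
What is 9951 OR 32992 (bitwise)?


0b10011011011111 | 0b1000000011100000 = 0b1010011011111111 = 42751

42751


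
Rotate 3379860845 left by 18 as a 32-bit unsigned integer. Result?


Rotate 0b11001001011101001001010101101101 left by 18 (32-bit) = 0b1010101101101110010010111010010 = 1438066130

1438066130


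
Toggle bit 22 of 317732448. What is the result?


317732448 ^ (1 << 22) = 317732448 ^ 4194304 = 313538144

313538144


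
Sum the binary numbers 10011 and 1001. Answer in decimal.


10011 + 1001 = 11100 = 28

28


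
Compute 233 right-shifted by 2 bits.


0b11101001 >> 2 = 0b111010 = 58

58


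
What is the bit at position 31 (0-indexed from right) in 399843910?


0b10111110101010010001001000110, position 31 = 0

0


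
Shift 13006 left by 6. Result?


0b11001011001110 << 6 = 0b11001011001110000000 = 832384

832384


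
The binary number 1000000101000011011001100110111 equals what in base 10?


1000000101000011011001100110111 in decimal = 1084338999

1084338999


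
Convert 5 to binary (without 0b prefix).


5 = 101 in binary

101


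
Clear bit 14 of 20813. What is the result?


20813 & ~(1 << 14) = 4429

4429


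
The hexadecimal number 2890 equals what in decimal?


2890 hex = 10384 decimal

10384


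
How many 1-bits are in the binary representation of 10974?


0b10101011011110 has 9 set bits

9


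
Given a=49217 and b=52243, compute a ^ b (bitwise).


49217 ^ 52243 = 3154

3154


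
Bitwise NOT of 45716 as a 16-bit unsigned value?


~0b1011001010010100 = 0b100110101101011 = 19819 (16-bit unsigned)

19819


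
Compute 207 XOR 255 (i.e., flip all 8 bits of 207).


207 ^ 255 = 48

48


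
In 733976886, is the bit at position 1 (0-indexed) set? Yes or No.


0b101011101111111001100100110110, bit 1 = 1. Yes

Yes


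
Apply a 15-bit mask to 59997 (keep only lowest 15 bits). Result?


59997 & 32767 = 27229

27229


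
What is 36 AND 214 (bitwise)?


0b100100 & 0b11010110 = 0b100 = 4

4


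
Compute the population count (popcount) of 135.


0b10000111 has 4 set bits

4


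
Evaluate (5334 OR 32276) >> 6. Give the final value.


Step 1: 5334 | 32276 = 32470
Step 2: 32470 >> 6 = 507

507


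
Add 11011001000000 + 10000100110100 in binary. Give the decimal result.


11011001000000 + 10000100110100 = 101011101110100 = 22388

22388


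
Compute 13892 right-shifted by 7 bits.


0b11011001000100 >> 7 = 0b1101100 = 108

108


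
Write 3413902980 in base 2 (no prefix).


3413902980 = 11001011011111000000011010000100 in binary

11001011011111000000011010000100


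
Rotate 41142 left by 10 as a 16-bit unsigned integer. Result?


Rotate 0b1010000010110110 left by 10 (16-bit) = 0b1101101010000010 = 55938

55938


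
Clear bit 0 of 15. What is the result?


15 & ~(1 << 0) = 14

14


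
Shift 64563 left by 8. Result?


0b1111110000110011 << 8 = 0b111111000011001100000000 = 16528128

16528128


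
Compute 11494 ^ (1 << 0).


11494 ^ (1 << 0) = 11494 ^ 1 = 11495

11495


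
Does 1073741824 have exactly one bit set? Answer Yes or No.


0b1000000000000000000000000000000. Only one bit set => Yes

Yes


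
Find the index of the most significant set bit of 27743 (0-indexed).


0b110110001011111. Highest set bit at position 14

14


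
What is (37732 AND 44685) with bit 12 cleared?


Step 1: 37732 & 44685 = 33284
Step 2: 33284 & ~(1 << 12) = 33284

33284


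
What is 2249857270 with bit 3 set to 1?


2249857270 | (1 << 3) = 2249857270 | 8 = 2249857278

2249857278


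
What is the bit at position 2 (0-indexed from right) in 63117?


0b1111011010001101, position 2 = 1

1


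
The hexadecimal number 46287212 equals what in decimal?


46287212 hex = 1177055762 decimal

1177055762


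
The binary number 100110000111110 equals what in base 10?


100110000111110 in decimal = 19518

19518


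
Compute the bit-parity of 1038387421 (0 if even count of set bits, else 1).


0b111101111001001000100011011101 has 17 ones => parity 1

1


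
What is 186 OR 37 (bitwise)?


0b10111010 | 0b100101 = 0b10111111 = 191

191


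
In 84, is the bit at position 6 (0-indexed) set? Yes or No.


0b1010100, bit 6 = 1. Yes

Yes


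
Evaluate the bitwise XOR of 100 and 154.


0b1100100 ^ 0b10011010 = 0b11111110 = 254

254


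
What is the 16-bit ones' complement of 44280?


44280 ^ 65535 = 21255

21255


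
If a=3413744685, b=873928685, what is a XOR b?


3413744685 ^ 873928685 = 4285434816

4285434816


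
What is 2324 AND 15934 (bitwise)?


0b100100010100 & 0b11111000111110 = 0b100000010100 = 2068

2068


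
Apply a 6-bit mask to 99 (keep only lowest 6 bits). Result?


99 & 63 = 35

35


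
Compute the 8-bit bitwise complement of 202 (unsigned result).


~0b11001010 = 0b110101 = 53 (8-bit unsigned)

53


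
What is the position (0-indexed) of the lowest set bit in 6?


0b110. Lowest set bit at position 1

1


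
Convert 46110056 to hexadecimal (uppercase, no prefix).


46110056 = 2BF9568 hex

2BF9568


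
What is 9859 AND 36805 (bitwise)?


0b10011010000011 & 0b1000111111000101 = 0b11010000001 = 1665

1665


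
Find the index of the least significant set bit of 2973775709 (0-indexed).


0b10110001010000000011011101011101. Lowest set bit at position 0

0


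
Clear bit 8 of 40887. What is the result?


40887 & ~(1 << 8) = 40631

40631


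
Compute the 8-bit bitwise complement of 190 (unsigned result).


~0b10111110 = 0b1000001 = 65 (8-bit unsigned)

65


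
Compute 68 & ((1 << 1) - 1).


68 & 1 = 0

0


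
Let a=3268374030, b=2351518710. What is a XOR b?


3268374030 ^ 2351518710 = 1323711992

1323711992


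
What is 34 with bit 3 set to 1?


34 | (1 << 3) = 34 | 8 = 42

42


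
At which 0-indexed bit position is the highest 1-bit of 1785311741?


0b1101010011010011011000111111101. Highest set bit at position 30

30


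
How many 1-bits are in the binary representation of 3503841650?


0b11010000110110000110000101110010 has 14 set bits

14


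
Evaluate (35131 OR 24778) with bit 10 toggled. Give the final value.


Step 1: 35131 | 24778 = 59899
Step 2: 59899 ^ (1 << 10) = 59899 ^ 1024 = 60923

60923


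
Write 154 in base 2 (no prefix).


154 = 10011010 in binary

10011010


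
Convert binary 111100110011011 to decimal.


111100110011011 in decimal = 31131

31131


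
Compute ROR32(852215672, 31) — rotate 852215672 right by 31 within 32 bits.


Rotate 0b110010110010111100011101111000 right by 31 (32-bit) = 0b1100101100101111000111011110000 = 1704431344

1704431344


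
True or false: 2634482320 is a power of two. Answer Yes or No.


0b10011101000001110000001010010000. Multiple bits set => No

No


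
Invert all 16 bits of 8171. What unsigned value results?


8171 ^ 65535 = 57364

57364


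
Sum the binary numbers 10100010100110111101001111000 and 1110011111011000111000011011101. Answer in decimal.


10100010100110111101001111000 + 1110011111011000111000011011101 = 10001000001111111110101101010101 = 2285890389

2285890389


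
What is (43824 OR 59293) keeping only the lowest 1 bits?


Step 1: 43824 | 59293 = 61373
Step 2: 61373 & 1 = 1

1


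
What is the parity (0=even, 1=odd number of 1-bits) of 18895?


0b100100111001111 has 9 ones => parity 1

1


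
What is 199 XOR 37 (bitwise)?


0b11000111 ^ 0b100101 = 0b11100010 = 226

226


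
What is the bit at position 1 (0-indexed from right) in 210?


0b11010010, position 1 = 1

1


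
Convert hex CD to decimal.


CD hex = 205 decimal

205


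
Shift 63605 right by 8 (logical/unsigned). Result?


0b1111100001110101 >> 8 = 0b11111000 = 248

248


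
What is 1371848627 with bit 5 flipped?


1371848627 ^ (1 << 5) = 1371848627 ^ 32 = 1371848595

1371848595


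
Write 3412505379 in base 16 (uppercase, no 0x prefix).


3412505379 = CB66B323 hex

CB66B323


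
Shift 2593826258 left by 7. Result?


0b10011010100110101010010111010010 << 7 = 0b100110101001101010100101110100100000000 = 332009761024

332009761024


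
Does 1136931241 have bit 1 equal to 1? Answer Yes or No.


0b1000011110001000011000110101001, bit 1 = 0. No

No


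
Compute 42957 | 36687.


0b1010011111001101 | 0b1000111101001111 = 0b1010111111001111 = 45007

45007


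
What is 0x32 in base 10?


32 hex = 50 decimal

50


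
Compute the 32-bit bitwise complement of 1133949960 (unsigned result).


~0b1000011100101101011010000001000 = 0b10111100011010010100101111110111 = 3161017335 (32-bit unsigned)

3161017335


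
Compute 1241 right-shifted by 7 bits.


0b10011011001 >> 7 = 0b1001 = 9

9


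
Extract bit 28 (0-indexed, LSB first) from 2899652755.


0b10101100110101010011000010010011, position 28 = 0

0


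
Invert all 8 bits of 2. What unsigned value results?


2 ^ 255 = 253

253


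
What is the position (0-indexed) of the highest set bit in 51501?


0b1100100100101101. Highest set bit at position 15

15


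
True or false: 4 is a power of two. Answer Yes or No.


0b100. Only one bit set => Yes

Yes


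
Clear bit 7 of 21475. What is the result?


21475 & ~(1 << 7) = 21347

21347


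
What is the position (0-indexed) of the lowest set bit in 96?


0b1100000. Lowest set bit at position 5

5


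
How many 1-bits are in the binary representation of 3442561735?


0b11001101001100010101001011000111 has 16 set bits

16


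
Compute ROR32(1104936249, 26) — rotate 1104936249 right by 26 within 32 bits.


Rotate 0b1000001110110111111110100111001 right by 26 (32-bit) = 0b1110110111111110100111001010000 = 1996443216

1996443216


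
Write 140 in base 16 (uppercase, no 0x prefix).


140 = 8C hex

8C


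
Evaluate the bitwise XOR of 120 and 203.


0b1111000 ^ 0b11001011 = 0b10110011 = 179

179


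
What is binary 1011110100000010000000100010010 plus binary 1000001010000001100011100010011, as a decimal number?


1011110100000010000000100010010 + 1000001010000001100011100010011 = 10011111110000011100100000100101 = 2680277029

2680277029


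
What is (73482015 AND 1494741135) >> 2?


Step 1: 73482015 & 1494741135 = 77839
Step 2: 77839 >> 2 = 19459

19459


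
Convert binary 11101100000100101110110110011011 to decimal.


11101100000100101110110110011011 in decimal = 3960663451

3960663451


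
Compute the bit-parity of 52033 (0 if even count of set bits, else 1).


0b1100101101000001 has 7 ones => parity 1

1


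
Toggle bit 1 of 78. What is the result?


78 ^ (1 << 1) = 78 ^ 2 = 76

76


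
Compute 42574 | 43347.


0b1010011001001110 | 0b1010100101010011 = 0b1010111101011111 = 44895

44895


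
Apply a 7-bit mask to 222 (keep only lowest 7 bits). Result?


222 & 127 = 94

94


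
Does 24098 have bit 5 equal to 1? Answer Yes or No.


0b101111000100010, bit 5 = 1. Yes

Yes


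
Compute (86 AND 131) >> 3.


Step 1: 86 & 131 = 2
Step 2: 2 >> 3 = 0

0


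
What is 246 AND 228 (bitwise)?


0b11110110 & 0b11100100 = 0b11100100 = 228

228


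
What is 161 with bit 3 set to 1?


161 | (1 << 3) = 161 | 8 = 169

169


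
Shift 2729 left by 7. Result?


0b101010101001 << 7 = 0b1010101010010000000 = 349312

349312


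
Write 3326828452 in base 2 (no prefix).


3326828452 = 11000110010010110101111110100100 in binary

11000110010010110101111110100100


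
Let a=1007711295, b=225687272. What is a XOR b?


1007711295 ^ 225687272 = 828621527

828621527


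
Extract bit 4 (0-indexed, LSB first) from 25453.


0b110001101101101, position 4 = 0

0


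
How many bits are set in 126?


0b1111110 has 6 set bits

6


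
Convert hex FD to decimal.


FD hex = 253 decimal

253


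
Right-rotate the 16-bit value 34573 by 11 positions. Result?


Rotate 0b1000011100001101 right by 11 (16-bit) = 0b1110000110110000 = 57776

57776


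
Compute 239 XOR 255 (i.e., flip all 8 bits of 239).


239 ^ 255 = 16

16


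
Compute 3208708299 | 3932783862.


0b10111111010000010000000011001011 | 0b11101010011010011000010011110110 = 0b11111111011010011000010011111111 = 4285105407

4285105407


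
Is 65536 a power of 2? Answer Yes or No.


0b10000000000000000. Only one bit set => Yes

Yes


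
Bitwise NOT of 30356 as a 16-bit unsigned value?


~0b111011010010100 = 0b1000100101101011 = 35179 (16-bit unsigned)

35179


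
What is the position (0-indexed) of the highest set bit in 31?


0b11111. Highest set bit at position 4

4


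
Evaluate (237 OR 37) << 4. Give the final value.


Step 1: 237 | 37 = 237
Step 2: 237 << 4 = 3792

3792


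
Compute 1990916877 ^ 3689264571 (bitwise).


0b1110110101010101111101100001101 ^ 0b11011011111001011011010110111011 = 0b10101101010011110100111010110110 = 2907655862

2907655862


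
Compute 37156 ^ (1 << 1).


37156 ^ (1 << 1) = 37156 ^ 2 = 37158

37158


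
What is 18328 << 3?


0b100011110011000 << 3 = 0b100011110011000000 = 146624

146624


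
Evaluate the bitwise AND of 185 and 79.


0b10111001 & 0b1001111 = 0b1001 = 9

9


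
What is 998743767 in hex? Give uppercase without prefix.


998743767 = 3B879ED7 hex

3B879ED7


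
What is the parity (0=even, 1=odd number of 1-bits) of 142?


0b10001110 has 4 ones => parity 0

0


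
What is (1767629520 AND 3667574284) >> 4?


Step 1: 1767629520 & 3667574284 = 1209704960
Step 2: 1209704960 >> 4 = 75606560

75606560


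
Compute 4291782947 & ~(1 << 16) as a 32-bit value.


4291782947 & ~(1 << 16) = 4291717411

4291717411


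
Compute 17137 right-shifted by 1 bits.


0b100001011110001 >> 1 = 0b10000101111000 = 8568

8568


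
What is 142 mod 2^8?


142 & 255 = 142

142


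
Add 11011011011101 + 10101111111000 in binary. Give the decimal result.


11011011011101 + 10101111111000 = 110001011010101 = 25301

25301


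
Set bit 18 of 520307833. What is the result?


520307833 | (1 << 18) = 520307833 | 262144 = 520569977

520569977


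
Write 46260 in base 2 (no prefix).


46260 = 1011010010110100 in binary

1011010010110100


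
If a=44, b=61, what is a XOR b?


44 ^ 61 = 17

17


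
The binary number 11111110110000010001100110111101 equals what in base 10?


11111110110000010001100110111101 in decimal = 4274067901

4274067901


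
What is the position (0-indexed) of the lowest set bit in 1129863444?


0b1000011010110000101100100010100. Lowest set bit at position 2

2


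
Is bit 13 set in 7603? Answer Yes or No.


0b1110110110011, bit 13 = 0. No

No


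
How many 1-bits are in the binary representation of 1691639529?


0b1100100110101000101111011101001 has 17 set bits

17


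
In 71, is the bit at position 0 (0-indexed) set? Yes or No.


0b1000111, bit 0 = 1. Yes

Yes


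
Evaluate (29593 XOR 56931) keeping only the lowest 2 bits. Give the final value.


Step 1: 29593 ^ 56931 = 44538
Step 2: 44538 & 3 = 2

2


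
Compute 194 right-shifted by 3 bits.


0b11000010 >> 3 = 0b11000 = 24

24


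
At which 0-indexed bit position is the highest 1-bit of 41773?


0b1010001100101101. Highest set bit at position 15

15


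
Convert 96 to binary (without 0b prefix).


96 = 1100000 in binary

1100000


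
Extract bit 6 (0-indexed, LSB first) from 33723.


0b1000001110111011, position 6 = 0

0


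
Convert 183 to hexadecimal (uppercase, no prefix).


183 = B7 hex

B7


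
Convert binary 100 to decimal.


100 in decimal = 4

4


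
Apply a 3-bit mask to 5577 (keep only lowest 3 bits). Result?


5577 & 7 = 1

1


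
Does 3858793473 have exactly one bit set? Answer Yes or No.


0b11100110000000001000010000000001. Multiple bits set => No

No


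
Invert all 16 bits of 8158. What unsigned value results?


8158 ^ 65535 = 57377

57377


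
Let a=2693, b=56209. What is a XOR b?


2693 ^ 56209 = 53524

53524


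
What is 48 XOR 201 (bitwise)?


0b110000 ^ 0b11001001 = 0b11111001 = 249

249


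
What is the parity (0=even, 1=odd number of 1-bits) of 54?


0b110110 has 4 ones => parity 0

0


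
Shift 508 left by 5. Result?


0b111111100 << 5 = 0b11111110000000 = 16256

16256


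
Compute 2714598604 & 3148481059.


0b10100001110011010111110011001100 & 0b10111011101010100000001000100011 = 0b10100001100010000000000000000000 = 2710044672

2710044672


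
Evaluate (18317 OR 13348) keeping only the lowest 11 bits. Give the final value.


Step 1: 18317 | 13348 = 30637
Step 2: 30637 & 2047 = 1965

1965


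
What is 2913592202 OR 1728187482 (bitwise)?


0b10101101101010011110001110001010 | 0b1100111000000100000110001011010 = 0b11101111101010111110111111011010 = 4021022682

4021022682


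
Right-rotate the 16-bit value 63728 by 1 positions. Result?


Rotate 0b1111100011110000 right by 1 (16-bit) = 0b111110001111000 = 31864

31864


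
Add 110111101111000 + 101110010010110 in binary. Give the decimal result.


110111101111000 + 101110010010110 = 1100110000001110 = 52238

52238


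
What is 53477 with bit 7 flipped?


53477 ^ (1 << 7) = 53477 ^ 128 = 53349

53349


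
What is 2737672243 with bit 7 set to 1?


2737672243 | (1 << 7) = 2737672243 | 128 = 2737672371

2737672371


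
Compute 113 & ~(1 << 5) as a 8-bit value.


113 & ~(1 << 5) = 81

81


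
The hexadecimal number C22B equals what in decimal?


C22B hex = 49707 decimal

49707


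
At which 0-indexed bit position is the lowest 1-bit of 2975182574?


0b10110001010101011010111011101110. Lowest set bit at position 1

1


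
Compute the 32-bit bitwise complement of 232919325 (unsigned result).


~0b1101111000100001000100011101 = 0b11110010000111011110111011100010 = 4062047970 (32-bit unsigned)

4062047970


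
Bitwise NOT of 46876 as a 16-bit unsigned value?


~0b1011011100011100 = 0b100100011100011 = 18659 (16-bit unsigned)

18659


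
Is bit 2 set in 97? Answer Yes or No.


0b1100001, bit 2 = 0. No

No


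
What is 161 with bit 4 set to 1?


161 | (1 << 4) = 161 | 16 = 177

177


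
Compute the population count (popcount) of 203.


0b11001011 has 5 set bits

5


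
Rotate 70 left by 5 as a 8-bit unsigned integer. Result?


Rotate 0b1000110 left by 5 (8-bit) = 0b11001000 = 200

200


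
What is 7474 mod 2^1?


7474 & 1 = 0

0


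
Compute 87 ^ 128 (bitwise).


0b1010111 ^ 0b10000000 = 0b11010111 = 215

215


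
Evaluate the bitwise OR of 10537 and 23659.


0b10100100101001 | 0b101110001101011 = 0b111110101101011 = 32107

32107


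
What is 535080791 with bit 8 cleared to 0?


535080791 & ~(1 << 8) = 535080535

535080535


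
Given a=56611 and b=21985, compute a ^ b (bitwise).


56611 ^ 21985 = 35010

35010


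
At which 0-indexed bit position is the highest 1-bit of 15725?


0b11110101101101. Highest set bit at position 13

13


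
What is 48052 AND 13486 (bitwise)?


0b1011101110110100 & 0b11010010101110 = 0b11000010100100 = 12452

12452


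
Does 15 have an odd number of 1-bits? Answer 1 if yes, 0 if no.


0b1111 has 4 ones => parity 0

0


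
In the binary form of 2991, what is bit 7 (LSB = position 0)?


0b101110101111, position 7 = 1

1


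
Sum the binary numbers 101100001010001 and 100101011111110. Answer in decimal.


101100001010001 + 100101011111110 = 1010001101001111 = 41807

41807


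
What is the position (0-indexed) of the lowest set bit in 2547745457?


0b10010111110110111000001010110001. Lowest set bit at position 0

0


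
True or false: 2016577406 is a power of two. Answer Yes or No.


0b1111000001100101000011101111110. Multiple bits set => No

No


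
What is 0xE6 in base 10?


E6 hex = 230 decimal

230


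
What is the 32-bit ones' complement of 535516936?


535516936 ^ 4294967295 = 3759450359

3759450359


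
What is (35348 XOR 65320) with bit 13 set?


Step 1: 35348 ^ 65320 = 30012
Step 2: 30012 | (1 << 13) = 30012 | 8192 = 30012

30012


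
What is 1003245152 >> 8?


0b111011110011000100111001100000 >> 8 = 0b1110111100110001001110 = 3918926

3918926


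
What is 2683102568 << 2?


0b10011111111011001110010101101000 << 2 = 0b1001111111101100111001010110100000 = 10732410272

10732410272


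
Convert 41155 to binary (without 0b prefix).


41155 = 1010000011000011 in binary

1010000011000011


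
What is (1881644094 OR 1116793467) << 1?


Step 1: 1881644094 | 1116793467 = 1924660863
Step 2: 1924660863 << 1 = 3849321726

3849321726


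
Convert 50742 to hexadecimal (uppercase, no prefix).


50742 = C636 hex

C636


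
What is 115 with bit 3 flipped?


115 ^ (1 << 3) = 115 ^ 8 = 123

123


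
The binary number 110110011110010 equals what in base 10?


110110011110010 in decimal = 27890

27890


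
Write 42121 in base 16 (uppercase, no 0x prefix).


42121 = A489 hex

A489


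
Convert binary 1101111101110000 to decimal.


1101111101110000 in decimal = 57200

57200


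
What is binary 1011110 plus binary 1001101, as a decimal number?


1011110 + 1001101 = 10101011 = 171

171


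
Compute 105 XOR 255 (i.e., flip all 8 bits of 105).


105 ^ 255 = 150

150


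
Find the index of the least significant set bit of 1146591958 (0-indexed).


0b1000100010101111001101011010110. Lowest set bit at position 1

1


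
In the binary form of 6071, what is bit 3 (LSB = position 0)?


0b1011110110111, position 3 = 0

0


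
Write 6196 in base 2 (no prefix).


6196 = 1100000110100 in binary

1100000110100


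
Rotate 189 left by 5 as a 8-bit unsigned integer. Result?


Rotate 0b10111101 left by 5 (8-bit) = 0b10110111 = 183

183


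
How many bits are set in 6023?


0b1011110000111 has 8 set bits

8
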